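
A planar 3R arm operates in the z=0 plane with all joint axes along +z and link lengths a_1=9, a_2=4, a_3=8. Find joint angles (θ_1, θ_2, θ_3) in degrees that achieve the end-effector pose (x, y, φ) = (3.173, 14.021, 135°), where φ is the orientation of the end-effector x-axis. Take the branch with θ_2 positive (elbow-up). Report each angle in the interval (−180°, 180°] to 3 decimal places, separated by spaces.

30.005 44.985 60.011

wrist centre = target − a_3·(cos φ, sin φ) = (8.8299, 8.3641)
cos θ_2 = (147.9253−9²−4²)/(2·9·4) = 0.7073; θ_2 = 44.9847° (elbow-up)
β = atan2(8.3641,8.8299) = 43.4485°; ψ = atan2(2.8277,11.8292) = 13.4438°
θ_1 = β − ψ = 30.0047°
θ_3 = φ − θ_1 − θ_2 = 60.0106° (wrapped to (-180°,180°])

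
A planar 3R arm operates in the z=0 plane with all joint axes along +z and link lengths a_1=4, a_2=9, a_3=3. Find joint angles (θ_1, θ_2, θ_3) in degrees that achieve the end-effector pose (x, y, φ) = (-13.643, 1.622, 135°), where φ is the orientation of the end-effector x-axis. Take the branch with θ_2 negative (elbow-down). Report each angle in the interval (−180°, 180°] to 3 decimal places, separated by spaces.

wrist centre = target − a_3·(cos φ, sin φ) = (-11.5217, -0.4993)
cos θ_2 = (132.9984−4²−9²)/(2·4·9) = 0.5000; θ_2 = -60.0014° (elbow-down)
β = atan2(-0.4993,-11.5217) = -177.5185°; ψ = atan2(-7.7943,8.4998) = -42.5209°
θ_1 = β − ψ = -134.9976°
θ_3 = φ − θ_1 − θ_2 = -30.0010° (wrapped to (-180°,180°])

-134.998 -60.001 -30.001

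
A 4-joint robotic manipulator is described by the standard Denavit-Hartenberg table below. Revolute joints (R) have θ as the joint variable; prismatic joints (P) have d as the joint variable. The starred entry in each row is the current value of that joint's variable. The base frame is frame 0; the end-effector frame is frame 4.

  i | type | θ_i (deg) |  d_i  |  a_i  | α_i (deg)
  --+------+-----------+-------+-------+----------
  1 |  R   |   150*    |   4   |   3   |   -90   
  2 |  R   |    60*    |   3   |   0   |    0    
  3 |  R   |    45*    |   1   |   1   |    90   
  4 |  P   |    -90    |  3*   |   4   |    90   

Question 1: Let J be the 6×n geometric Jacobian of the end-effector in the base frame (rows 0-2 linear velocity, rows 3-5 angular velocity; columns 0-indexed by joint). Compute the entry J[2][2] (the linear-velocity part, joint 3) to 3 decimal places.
-2.639

axis z_2 = (-0.5000,-0.8660,0.0000); lever o_n−o_2 = (-0.7854,3.9176,-1.7424)
cross product → J_v[:, 2] = (1.5089,-0.8712,-2.6390)
J_ω[:, 2] = z_2
entry J[2][2] = -2.6390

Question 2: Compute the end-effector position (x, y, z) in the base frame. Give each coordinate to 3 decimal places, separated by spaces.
after link 1: o_1 = (-2.5981, 1.5000, 4.0000)
after link 2: o_2 = (-4.0981, -1.0981, 4.0000)
after link 3: o_3 = (-4.3739, -2.0935, 3.0341)
after link 4: o_4 = (-4.8835, 2.8195, 2.2576)

-4.883 2.819 2.258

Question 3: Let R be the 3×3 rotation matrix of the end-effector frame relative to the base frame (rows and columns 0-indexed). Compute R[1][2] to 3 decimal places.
End-effector z-axis (col 2 of R) = (-0.2241,0.1294,0.9659)
R[1][2] = 0.1294

0.129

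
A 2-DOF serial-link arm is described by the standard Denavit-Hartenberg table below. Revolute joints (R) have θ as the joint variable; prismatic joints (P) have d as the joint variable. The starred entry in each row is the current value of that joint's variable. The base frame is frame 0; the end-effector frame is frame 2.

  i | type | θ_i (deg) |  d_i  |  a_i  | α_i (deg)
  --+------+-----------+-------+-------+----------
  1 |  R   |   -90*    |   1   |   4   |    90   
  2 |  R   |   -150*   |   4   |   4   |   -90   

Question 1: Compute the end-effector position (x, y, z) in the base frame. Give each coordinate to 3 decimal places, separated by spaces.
-4.000 -0.536 -1.000

after link 1: o_1 = (0.0000, -4.0000, 1.0000)
after link 2: o_2 = (-4.0000, -0.5359, -1.0000)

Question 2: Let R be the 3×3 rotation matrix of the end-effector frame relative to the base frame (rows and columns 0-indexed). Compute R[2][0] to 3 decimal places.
End-effector x-axis (col 0 of R) = (-0.0000,0.8660,-0.5000)
R[2][0] = -0.5000

-0.500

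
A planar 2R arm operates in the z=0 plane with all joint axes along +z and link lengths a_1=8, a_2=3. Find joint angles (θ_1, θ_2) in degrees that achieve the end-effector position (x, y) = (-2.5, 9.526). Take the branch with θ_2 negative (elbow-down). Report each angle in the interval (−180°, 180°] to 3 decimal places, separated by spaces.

cos θ_2 = (96.9947−8²−3²)/(2·8·3) = 0.4999; θ_2 = -60.0073° (elbow-down)
β = atan2(9.5260,-2.5000) = 104.7051°; ψ = atan2(-2.5983,9.4997) = -15.2969°
θ_1 = β − ψ = 120.0020°

120.002 -60.007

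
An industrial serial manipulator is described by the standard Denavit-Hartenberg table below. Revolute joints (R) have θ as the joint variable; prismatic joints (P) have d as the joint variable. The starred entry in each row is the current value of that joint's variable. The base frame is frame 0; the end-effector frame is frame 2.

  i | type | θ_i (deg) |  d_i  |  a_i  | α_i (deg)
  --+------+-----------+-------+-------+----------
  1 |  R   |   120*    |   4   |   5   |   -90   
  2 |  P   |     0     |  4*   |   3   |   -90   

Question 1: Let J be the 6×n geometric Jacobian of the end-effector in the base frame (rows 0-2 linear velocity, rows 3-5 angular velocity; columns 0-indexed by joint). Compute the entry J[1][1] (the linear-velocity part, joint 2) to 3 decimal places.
-0.500

prismatic axis z_1 = (-0.8660,-0.5000,0.0000)
J_v[:, 1] = z_1; J_ω[:, 1] = (0,0,0)
entry J[1][1] = -0.5000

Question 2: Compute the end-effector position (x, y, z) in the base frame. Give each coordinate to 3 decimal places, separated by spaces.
-7.464 4.928 4.000

after link 1: o_1 = (-2.5000, 4.3301, 4.0000)
after link 2: o_2 = (-7.4641, 4.9282, 4.0000)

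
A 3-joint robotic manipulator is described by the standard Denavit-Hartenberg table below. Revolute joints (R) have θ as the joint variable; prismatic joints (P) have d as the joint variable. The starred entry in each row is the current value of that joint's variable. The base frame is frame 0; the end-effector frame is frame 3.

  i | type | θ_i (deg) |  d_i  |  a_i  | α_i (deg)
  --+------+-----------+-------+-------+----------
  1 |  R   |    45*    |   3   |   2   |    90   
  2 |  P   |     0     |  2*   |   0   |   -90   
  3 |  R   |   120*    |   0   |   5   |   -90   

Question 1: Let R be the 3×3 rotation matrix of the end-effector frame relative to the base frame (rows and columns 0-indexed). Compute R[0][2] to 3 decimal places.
End-effector z-axis (col 2 of R) = (-0.2588,-0.9659,0.0000)
R[0][2] = -0.2588

-0.259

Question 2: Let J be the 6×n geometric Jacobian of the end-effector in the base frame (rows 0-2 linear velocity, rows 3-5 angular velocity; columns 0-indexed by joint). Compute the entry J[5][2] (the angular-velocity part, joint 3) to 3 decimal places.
1.000

axis z_2 = (0.0000,0.0000,1.0000); lever o_n−o_2 = (-4.8296,1.2941,0.0000)
cross product → J_v[:, 2] = (-1.2941,-4.8296,0.0000)
J_ω[:, 2] = z_2
entry J[5][2] = 1.0000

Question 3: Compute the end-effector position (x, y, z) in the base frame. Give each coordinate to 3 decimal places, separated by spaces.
-2.001 1.294 3.000

after link 1: o_1 = (1.4142, 1.4142, 3.0000)
after link 2: o_2 = (2.8284, -0.0000, 3.0000)
after link 3: o_3 = (-2.0012, 1.2941, 3.0000)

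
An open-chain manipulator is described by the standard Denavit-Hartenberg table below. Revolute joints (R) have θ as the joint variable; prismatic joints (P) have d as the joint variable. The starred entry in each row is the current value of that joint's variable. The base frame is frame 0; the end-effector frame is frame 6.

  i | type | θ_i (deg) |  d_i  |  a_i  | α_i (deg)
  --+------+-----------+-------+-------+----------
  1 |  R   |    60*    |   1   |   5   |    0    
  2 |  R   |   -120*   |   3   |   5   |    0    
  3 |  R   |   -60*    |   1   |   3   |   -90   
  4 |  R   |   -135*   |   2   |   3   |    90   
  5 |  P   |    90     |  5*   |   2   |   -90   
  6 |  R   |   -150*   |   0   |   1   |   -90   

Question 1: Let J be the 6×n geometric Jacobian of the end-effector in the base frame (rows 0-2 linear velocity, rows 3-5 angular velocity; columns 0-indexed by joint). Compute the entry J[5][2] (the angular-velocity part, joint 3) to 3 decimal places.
1.000

axis z_2 = (0.0000,0.0000,1.0000); lever o_n−o_2 = (4.2193,1.0401,-0.7678)
cross product → J_v[:, 2] = (-1.0401,4.2193,0.0000)
J_ω[:, 2] = z_2
entry J[5][2] = 1.0000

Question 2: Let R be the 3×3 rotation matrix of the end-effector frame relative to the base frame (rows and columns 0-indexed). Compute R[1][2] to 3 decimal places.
End-effector z-axis (col 2 of R) = (0.7392,0.2803,-0.6124)
R[1][2] = 0.2803

0.280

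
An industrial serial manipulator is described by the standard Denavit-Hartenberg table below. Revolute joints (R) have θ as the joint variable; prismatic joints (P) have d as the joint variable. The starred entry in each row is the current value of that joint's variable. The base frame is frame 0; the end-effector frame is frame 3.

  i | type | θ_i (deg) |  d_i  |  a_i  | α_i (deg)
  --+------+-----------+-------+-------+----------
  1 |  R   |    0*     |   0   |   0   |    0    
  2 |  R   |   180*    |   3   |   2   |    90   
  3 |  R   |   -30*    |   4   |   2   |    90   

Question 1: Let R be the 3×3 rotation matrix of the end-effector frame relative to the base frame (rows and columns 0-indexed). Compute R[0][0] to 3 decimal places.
-0.866

End-effector x-axis (col 0 of R) = (-0.8660,0.0000,-0.5000)
R[0][0] = -0.8660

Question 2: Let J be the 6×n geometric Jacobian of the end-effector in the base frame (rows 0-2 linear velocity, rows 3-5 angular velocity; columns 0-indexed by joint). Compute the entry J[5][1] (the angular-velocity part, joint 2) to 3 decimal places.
1.000

axis z_1 = (0.0000,0.0000,1.0000); lever o_n−o_1 = (-3.7321,4.0000,2.0000)
cross product → J_v[:, 1] = (-4.0000,-3.7321,0.0000)
J_ω[:, 1] = z_1
entry J[5][1] = 1.0000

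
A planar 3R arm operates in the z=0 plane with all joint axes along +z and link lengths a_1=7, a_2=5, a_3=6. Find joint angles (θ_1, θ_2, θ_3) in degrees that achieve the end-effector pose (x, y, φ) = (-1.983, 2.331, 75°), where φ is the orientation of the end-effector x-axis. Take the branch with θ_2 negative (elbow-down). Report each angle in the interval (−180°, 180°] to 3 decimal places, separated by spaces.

-90.002 -134.996 -60.001

wrist centre = target − a_3·(cos φ, sin φ) = (-3.5359, -3.4646)
cos θ_2 = (24.5058−7²−5²)/(2·7·5) = -0.7071; θ_2 = -134.9962° (elbow-down)
β = atan2(-3.4646,-3.5359) = -135.5840°; ψ = atan2(-3.5358,3.4647) = -45.5816°
θ_1 = β − ψ = -90.0024°
θ_3 = φ − θ_1 − θ_2 = -60.0014° (wrapped to (-180°,180°])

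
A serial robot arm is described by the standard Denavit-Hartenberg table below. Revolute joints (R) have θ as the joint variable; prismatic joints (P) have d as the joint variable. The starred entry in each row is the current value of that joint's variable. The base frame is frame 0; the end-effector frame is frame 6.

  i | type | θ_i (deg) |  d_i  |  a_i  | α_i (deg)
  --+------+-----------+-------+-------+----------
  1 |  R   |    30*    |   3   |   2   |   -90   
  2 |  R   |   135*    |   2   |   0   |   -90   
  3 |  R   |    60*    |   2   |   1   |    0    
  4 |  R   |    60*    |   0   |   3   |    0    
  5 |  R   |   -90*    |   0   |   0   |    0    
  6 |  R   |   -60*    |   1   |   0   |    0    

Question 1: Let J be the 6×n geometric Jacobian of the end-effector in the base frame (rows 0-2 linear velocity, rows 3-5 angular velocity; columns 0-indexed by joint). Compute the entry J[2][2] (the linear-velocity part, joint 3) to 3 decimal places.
axis z_2 = (-0.6124,-0.3536,0.7071); lever o_n−o_2 = (0.5073,-3.7071,2.8284)
cross product → J_v[:, 2] = (1.6213,2.0908,2.4495)
J_ω[:, 2] = z_2
entry J[2][2] = 2.4495

2.449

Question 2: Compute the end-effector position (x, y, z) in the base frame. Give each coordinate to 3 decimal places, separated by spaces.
after link 1: o_1 = (1.7321, 1.0000, 3.0000)
after link 2: o_2 = (0.7321, 2.7321, 3.0000)
after link 3: o_3 = (-0.3659, 1.0982, 4.0607)
after link 4: o_4 = (1.8517, -0.6215, 5.1213)
after link 5: o_5 = (1.8517, -0.6215, 5.1213)
after link 6: o_6 = (1.2394, -0.9751, 5.8284)

1.239 -0.975 5.828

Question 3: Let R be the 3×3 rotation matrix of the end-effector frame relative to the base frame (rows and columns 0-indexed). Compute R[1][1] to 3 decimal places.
End-effector y-axis (col 1 of R) = (0.1268,-0.9268,-0.3536)
R[1][1] = -0.9268

-0.927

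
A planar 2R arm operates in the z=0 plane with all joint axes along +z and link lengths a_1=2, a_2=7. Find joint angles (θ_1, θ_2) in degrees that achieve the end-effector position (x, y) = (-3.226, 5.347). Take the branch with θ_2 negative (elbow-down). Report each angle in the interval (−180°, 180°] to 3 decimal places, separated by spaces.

cos θ_2 = (38.9975−2²−7²)/(2·2·7) = -0.5001; θ_2 = -120.0059° (elbow-down)
β = atan2(5.3470,-3.2260) = 121.1038°; ψ = atan2(-6.0618,-1.5006) = -103.9043°
θ_1 = β − ψ = 225.0081°

-134.992 -120.006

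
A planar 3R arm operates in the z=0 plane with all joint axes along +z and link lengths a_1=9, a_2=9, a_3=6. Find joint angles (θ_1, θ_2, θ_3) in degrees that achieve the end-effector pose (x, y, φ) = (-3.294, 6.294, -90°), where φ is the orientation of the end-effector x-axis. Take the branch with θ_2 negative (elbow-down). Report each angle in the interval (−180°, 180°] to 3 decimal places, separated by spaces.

wrist centre = target − a_3·(cos φ, sin φ) = (-3.2940, 12.2940)
cos θ_2 = (161.9929−9²−9²)/(2·9·9) = -0.0000; θ_2 = -90.0025° (elbow-down)
β = atan2(12.2940,-3.2940) = 104.9993°; ψ = atan2(-9.0000,8.9996) = -45.0013°
θ_1 = β − ψ = 150.0005°
θ_3 = φ − θ_1 − θ_2 = -149.9980° (wrapped to (-180°,180°])

150.001 -90.003 -149.998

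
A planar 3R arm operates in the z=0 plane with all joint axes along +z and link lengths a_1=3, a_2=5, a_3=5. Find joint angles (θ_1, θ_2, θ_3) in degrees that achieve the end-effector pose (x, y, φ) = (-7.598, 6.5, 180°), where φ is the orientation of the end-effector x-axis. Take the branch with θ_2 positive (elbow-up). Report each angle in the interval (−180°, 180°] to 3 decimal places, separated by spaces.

wrist centre = target − a_3·(cos φ, sin φ) = (-2.5980, 6.5000)
cos θ_2 = (48.9996−3²−5²)/(2·3·5) = 0.5000; θ_2 = 60.0009° (elbow-up)
β = atan2(6.5000,-2.5980) = 111.7862°; ψ = atan2(4.3302,5.4999) = 38.2138°
θ_1 = β − ψ = 73.5724°
θ_3 = φ − θ_1 − θ_2 = 46.4267° (wrapped to (-180°,180°])

73.572 60.001 46.427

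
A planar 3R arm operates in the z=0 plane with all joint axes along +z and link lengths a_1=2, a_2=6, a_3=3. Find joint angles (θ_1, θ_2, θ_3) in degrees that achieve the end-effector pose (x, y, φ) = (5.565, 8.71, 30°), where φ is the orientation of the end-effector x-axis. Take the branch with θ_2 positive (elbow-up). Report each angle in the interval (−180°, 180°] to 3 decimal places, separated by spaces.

wrist centre = target − a_3·(cos φ, sin φ) = (2.9669, 7.2100)
cos θ_2 = (60.7867−2²−6²)/(2·2·6) = 0.8661; θ_2 = 29.9898° (elbow-up)
β = atan2(7.2100,2.9669) = 67.6328°; ψ = atan2(2.9991,7.1967) = 22.6230°
θ_1 = β − ψ = 45.0098°
θ_3 = φ − θ_1 − θ_2 = -44.9996° (wrapped to (-180°,180°])

45.010 29.990 -45.000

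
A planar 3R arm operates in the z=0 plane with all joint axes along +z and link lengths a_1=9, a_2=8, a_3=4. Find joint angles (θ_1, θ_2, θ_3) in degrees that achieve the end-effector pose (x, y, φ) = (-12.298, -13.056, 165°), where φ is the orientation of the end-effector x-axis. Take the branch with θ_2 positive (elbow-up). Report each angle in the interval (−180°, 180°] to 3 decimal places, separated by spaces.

wrist centre = target − a_3·(cos φ, sin φ) = (-8.4343, -14.0913)
cos θ_2 = (269.7014−9²−8²)/(2·9·8) = 0.8660; θ_2 = 30.0050° (elbow-up)
β = atan2(-14.0913,-8.4343) = -120.9025°; ψ = atan2(4.0006,15.9279) = 14.0993°
θ_1 = β − ψ = -135.0018°
θ_3 = φ − θ_1 − θ_2 = -90.0031° (wrapped to (-180°,180°])

-135.002 30.005 -90.003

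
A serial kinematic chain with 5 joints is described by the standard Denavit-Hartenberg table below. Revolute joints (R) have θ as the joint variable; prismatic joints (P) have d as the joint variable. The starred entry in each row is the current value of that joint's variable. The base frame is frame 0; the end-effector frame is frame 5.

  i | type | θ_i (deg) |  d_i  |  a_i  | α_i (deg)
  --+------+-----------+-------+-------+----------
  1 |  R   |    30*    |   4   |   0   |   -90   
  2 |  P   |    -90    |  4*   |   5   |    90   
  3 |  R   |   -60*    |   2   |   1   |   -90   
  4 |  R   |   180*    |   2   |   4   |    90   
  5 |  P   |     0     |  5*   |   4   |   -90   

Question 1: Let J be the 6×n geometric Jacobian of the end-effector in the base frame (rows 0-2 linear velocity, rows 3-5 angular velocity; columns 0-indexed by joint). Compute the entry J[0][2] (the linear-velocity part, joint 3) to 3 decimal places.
0.884

axis z_2 = (-0.8660,-0.5000,0.0000); lever o_n−o_2 = (-0.9330,7.6160,-1.7679)
cross product → J_v[:, 2] = (0.8840,-1.5311,-7.0622)
J_ω[:, 2] = z_2
entry J[0][2] = 0.8840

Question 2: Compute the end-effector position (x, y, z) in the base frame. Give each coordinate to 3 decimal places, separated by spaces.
after link 1: o_1 = (0.0000, 0.0000, 4.0000)
after link 2: o_2 = (-2.0000, 3.4641, 9.0000)
after link 3: o_3 = (-3.2990, 1.7141, 9.5000)
after link 4: o_4 = (-5.5311, 5.5801, 9.2321)
after link 5: o_5 = (-2.9330, 11.0801, 7.2321)

-2.933 11.080 7.232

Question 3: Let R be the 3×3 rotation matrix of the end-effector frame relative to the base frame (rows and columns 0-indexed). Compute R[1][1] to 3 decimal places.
-0.500

End-effector y-axis (col 1 of R) = (-0.8660,-0.5000,-0.0000)
R[1][1] = -0.5000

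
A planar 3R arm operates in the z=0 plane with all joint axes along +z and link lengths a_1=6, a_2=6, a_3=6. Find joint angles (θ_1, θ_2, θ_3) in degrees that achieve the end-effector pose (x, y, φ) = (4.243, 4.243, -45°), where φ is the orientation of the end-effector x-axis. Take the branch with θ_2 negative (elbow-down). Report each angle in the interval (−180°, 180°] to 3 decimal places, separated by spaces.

wrist centre = target − a_3·(cos φ, sin φ) = (0.0004, 8.4856)
cos θ_2 = (72.0061−6²−6²)/(2·6·6) = 0.0001; θ_2 = -89.9951° (elbow-down)
β = atan2(8.4856,0.0004) = 89.9976°; ψ = atan2(-6.0000,6.0005) = -44.9976°
θ_1 = β − ψ = 134.9951°
θ_3 = φ − θ_1 − θ_2 = -90.0000° (wrapped to (-180°,180°])

134.995 -89.995 -90.000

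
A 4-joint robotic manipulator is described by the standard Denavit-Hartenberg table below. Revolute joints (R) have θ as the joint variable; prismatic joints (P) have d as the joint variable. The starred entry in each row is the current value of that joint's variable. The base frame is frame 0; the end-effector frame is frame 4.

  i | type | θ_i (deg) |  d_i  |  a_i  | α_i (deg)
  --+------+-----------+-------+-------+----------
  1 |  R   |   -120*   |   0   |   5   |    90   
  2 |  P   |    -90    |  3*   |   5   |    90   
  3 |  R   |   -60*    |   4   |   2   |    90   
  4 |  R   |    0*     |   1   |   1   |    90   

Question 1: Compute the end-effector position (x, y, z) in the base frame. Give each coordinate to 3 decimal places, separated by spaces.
after link 1: o_1 = (-2.5000, -4.3301, 0.0000)
after link 2: o_2 = (-5.0981, -2.8301, -5.0000)
after link 3: o_3 = (-1.5981, -0.2321, -6.0000)
after link 4: o_4 = (-0.4151, -0.9151, -5.6340)

-0.415 -0.915 -5.634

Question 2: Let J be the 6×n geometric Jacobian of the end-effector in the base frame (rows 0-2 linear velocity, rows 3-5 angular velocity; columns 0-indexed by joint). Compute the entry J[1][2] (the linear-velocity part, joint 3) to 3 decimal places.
axis z_2 = (0.5000,0.8660,-0.0000); lever o_n−o_2 = (4.6830,1.9151,-0.6340)
cross product → J_v[:, 2] = (-0.5490,0.3170,-3.0981)
J_ω[:, 2] = z_2
entry J[1][2] = 0.3170

0.317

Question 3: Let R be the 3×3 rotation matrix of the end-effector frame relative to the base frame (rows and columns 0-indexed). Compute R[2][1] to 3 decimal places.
0.866

End-effector y-axis (col 1 of R) = (0.4330,-0.2500,0.8660)
R[2][1] = 0.8660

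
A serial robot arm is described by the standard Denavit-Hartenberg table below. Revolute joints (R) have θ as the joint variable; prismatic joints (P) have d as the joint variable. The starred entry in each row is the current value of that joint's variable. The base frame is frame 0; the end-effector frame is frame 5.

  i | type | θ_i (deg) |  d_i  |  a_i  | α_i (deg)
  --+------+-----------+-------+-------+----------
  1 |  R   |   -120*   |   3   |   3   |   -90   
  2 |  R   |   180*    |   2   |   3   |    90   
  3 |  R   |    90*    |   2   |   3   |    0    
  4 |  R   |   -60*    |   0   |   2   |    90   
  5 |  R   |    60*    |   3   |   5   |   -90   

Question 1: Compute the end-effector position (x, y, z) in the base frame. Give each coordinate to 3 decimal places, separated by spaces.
after link 1: o_1 = (-1.5000, -2.5981, 3.0000)
after link 2: o_2 = (1.7321, -1.0000, 3.0000)
after link 3: o_3 = (4.3301, -2.5000, 1.0000)
after link 4: o_4 = (6.0622, -1.5000, 1.0000)
after link 5: o_5 = (6.7272, 2.3481, -3.3301)

6.727 2.348 -3.330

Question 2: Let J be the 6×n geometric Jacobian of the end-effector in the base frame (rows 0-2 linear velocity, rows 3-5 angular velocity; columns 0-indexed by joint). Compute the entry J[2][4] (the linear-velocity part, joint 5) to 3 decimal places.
-2.500

axis z_4 = (-0.5000,0.8660,-0.0000); lever o_n−o_4 = (0.6651,3.8481,-4.3301)
cross product → J_v[:, 4] = (-3.7500,-2.1651,-2.5000)
J_ω[:, 4] = z_4
entry J[2][4] = -2.5000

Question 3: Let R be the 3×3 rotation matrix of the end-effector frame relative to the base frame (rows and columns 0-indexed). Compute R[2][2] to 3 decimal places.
-0.500

End-effector z-axis (col 2 of R) = (-0.7500,-0.4330,-0.5000)
R[2][2] = -0.5000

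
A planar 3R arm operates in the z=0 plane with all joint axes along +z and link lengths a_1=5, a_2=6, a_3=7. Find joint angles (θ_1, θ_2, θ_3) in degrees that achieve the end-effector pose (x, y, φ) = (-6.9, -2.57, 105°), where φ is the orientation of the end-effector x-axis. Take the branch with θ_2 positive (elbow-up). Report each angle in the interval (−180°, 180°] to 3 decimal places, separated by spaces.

-134.992 29.990 -149.997

wrist centre = target − a_3·(cos φ, sin φ) = (-5.0883, -9.3315)
cos θ_2 = (112.9670−5²−6²)/(2·5·6) = 0.8661; θ_2 = 29.9896° (elbow-up)
β = atan2(-9.3315,-5.0883) = -118.6027°; ψ = atan2(2.9991,10.1967) = 16.3897°
θ_1 = β − ψ = -134.9924°
θ_3 = φ − θ_1 − θ_2 = -149.9972° (wrapped to (-180°,180°])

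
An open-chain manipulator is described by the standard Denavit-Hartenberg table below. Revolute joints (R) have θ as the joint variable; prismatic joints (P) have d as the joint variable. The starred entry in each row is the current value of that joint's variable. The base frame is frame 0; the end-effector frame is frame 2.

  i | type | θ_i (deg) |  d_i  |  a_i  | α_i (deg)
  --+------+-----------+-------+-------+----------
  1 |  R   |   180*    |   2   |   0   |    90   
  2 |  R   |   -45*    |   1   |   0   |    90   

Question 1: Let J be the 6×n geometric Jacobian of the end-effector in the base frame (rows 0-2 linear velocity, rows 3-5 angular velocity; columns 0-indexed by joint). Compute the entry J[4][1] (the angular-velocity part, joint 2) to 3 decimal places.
1.000

axis z_1 = (0.0000,1.0000,0.0000); lever o_n−o_1 = (0.0000,1.0000,0.0000)
cross product → J_v[:, 1] = (-0.0000,0.0000,0.0000)
J_ω[:, 1] = z_1
entry J[4][1] = 1.0000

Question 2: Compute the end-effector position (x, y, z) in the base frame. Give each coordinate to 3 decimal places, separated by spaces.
after link 1: o_1 = (0.0000, 0.0000, 2.0000)
after link 2: o_2 = (0.0000, 1.0000, 2.0000)

0.000 1.000 2.000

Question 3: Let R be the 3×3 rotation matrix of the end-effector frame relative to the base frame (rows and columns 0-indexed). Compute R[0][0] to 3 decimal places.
End-effector x-axis (col 0 of R) = (-0.7071,0.0000,-0.7071)
R[0][0] = -0.7071

-0.707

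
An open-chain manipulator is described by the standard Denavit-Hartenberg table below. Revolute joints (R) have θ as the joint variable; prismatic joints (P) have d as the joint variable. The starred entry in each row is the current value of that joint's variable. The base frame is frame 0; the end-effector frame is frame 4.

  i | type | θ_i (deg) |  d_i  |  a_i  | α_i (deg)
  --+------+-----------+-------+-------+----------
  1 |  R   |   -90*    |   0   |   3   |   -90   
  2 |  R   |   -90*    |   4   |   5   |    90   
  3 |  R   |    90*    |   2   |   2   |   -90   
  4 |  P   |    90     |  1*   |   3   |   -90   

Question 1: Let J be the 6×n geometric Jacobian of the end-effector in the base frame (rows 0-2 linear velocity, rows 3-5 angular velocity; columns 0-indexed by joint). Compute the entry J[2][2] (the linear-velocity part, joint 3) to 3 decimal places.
axis z_2 = (-0.0000,1.0000,0.0000); lever o_n−o_2 = (2.0000,-1.0000,-1.0000)
cross product → J_v[:, 2] = (-1.0000,0.0000,-2.0000)
J_ω[:, 2] = z_2
entry J[2][2] = -2.0000

-2.000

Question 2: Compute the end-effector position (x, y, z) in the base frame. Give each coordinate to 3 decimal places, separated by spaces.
6.000 -4.000 4.000

after link 1: o_1 = (0.0000, -3.0000, 0.0000)
after link 2: o_2 = (4.0000, -3.0000, 5.0000)
after link 3: o_3 = (6.0000, -1.0000, 5.0000)
after link 4: o_4 = (6.0000, -4.0000, 4.0000)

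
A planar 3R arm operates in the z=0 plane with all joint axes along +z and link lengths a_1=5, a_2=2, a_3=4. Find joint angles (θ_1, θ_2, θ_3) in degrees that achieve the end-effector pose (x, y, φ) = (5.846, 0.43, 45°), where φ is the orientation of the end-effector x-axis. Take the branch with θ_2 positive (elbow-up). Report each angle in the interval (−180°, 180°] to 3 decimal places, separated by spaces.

-60.003 134.999 -29.996

wrist centre = target − a_3·(cos φ, sin φ) = (3.0176, -2.3984)
cos θ_2 = (14.8582−5²−2²)/(2·5·2) = -0.7071; θ_2 = 134.9986° (elbow-up)
β = atan2(-2.3984,3.0176) = -38.4784°; ψ = atan2(1.4142,3.5858) = 21.5243°
θ_1 = β − ψ = -60.0026°
θ_3 = φ − θ_1 − θ_2 = -29.9960° (wrapped to (-180°,180°])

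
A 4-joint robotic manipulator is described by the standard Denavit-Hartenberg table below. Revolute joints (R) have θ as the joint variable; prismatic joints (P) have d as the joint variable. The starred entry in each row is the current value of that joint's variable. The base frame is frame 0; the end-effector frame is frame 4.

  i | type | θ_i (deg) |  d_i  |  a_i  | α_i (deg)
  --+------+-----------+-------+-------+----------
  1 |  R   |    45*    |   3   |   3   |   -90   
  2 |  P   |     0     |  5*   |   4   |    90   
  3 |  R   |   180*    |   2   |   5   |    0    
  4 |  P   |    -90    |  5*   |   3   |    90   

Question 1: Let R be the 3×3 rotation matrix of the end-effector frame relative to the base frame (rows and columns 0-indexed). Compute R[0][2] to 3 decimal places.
0.707

End-effector z-axis (col 2 of R) = (0.7071,0.7071,0.0000)
R[0][2] = 0.7071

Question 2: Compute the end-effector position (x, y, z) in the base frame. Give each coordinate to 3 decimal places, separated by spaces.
-4.243 7.071 10.000

after link 1: o_1 = (2.1213, 2.1213, 3.0000)
after link 2: o_2 = (1.4142, 8.4853, 3.0000)
after link 3: o_3 = (-2.1213, 4.9497, 5.0000)
after link 4: o_4 = (-4.2426, 7.0711, 10.0000)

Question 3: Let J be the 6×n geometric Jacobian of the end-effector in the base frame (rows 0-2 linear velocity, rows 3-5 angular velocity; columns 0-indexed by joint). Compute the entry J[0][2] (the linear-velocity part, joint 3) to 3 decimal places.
1.414

axis z_2 = (0.0000,0.0000,1.0000); lever o_n−o_2 = (-5.6569,-1.4142,7.0000)
cross product → J_v[:, 2] = (1.4142,-5.6569,0.0000)
J_ω[:, 2] = z_2
entry J[0][2] = 1.4142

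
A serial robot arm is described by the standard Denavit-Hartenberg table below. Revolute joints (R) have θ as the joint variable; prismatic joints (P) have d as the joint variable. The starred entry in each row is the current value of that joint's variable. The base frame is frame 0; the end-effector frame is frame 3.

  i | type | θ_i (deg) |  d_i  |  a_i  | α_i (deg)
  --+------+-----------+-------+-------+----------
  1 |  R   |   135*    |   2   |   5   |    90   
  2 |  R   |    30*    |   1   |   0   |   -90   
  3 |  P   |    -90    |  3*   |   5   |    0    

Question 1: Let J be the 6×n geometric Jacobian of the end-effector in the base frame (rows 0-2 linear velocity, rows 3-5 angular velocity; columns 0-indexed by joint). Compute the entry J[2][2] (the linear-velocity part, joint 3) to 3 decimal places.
prismatic axis z_2 = (0.3536,-0.3536,0.8660)
J_v[:, 2] = z_2; J_ω[:, 2] = (0,0,0)
entry J[2][2] = 0.8660

0.866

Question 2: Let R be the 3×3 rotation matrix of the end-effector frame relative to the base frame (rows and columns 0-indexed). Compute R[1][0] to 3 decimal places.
0.707

End-effector x-axis (col 0 of R) = (0.7071,0.7071,0.0000)
R[1][0] = 0.7071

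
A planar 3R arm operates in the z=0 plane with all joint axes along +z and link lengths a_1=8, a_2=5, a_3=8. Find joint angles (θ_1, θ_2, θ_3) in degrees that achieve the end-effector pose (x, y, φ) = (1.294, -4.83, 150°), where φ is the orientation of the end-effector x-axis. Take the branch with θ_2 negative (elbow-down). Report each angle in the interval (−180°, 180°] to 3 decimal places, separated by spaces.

-30.003 -44.995 -135.002

wrist centre = target − a_3·(cos φ, sin φ) = (8.2222, -8.8300)
cos θ_2 = (145.5735−8²−5²)/(2·8·5) = 0.7072; θ_2 = -44.9950° (elbow-down)
β = atan2(-8.8300,8.2222) = -47.0413°; ψ = atan2(-3.5352,11.5358) = -17.0380°
θ_1 = β − ψ = -30.0034°
θ_3 = φ − θ_1 − θ_2 = -135.0017° (wrapped to (-180°,180°])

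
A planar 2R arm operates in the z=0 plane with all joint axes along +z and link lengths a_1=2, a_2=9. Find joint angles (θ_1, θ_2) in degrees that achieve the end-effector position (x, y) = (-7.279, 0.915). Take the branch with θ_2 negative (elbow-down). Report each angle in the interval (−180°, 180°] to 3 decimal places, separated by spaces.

cos θ_2 = (53.8211−2²−9²)/(2·2·9) = -0.8661; θ_2 = -150.0064° (elbow-down)
β = atan2(0.9150,-7.2790) = 172.8353°; ψ = atan2(-4.4991,-5.7947) = -142.1737°
θ_1 = β − ψ = 315.0089°

-44.991 -150.006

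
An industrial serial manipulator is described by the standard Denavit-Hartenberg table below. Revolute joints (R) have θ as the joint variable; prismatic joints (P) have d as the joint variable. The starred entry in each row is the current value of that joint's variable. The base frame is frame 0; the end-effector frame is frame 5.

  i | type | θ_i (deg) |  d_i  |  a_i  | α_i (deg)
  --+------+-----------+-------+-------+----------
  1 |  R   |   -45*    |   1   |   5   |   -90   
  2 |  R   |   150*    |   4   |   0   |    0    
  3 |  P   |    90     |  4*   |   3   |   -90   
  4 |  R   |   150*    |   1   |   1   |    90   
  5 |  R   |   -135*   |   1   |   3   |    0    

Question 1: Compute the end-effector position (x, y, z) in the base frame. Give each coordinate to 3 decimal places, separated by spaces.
6.709 4.173 4.311

after link 1: o_1 = (3.5355, -3.5355, 1.0000)
after link 2: o_2 = (6.3640, -0.7071, 1.0000)
after link 3: o_3 = (8.1317, 3.1820, 3.5981)
after link 4: o_4 = (8.6967, 1.9099, 3.3481)
after link 5: o_5 = (6.7090, 4.1728, 4.3114)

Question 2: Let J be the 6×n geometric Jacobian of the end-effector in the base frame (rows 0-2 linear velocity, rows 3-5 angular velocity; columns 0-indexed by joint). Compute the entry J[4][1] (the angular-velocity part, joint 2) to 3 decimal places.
0.707

axis z_1 = (0.7071,0.7071,0.0000); lever o_n−o_1 = (3.1735,7.7084,3.3114)
cross product → J_v[:, 1] = (2.3415,-2.3415,3.2066)
J_ω[:, 1] = z_1
entry J[4][1] = 0.7071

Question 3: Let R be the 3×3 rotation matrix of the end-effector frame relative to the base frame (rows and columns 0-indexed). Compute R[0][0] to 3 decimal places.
End-effector x-axis (col 0 of R) = (-0.3995,0.8995,0.1768)
R[0][0] = -0.3995

-0.400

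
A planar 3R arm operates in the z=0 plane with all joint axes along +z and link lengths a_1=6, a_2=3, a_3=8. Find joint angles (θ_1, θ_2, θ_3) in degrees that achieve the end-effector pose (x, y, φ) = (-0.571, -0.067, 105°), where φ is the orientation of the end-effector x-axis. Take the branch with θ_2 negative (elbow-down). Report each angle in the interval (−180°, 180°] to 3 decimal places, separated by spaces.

wrist centre = target − a_3·(cos φ, sin φ) = (1.4996, -7.7944)
cos θ_2 = (63.0014−6²−3²)/(2·6·3) = 0.5000; θ_2 = -59.9974° (elbow-down)
β = atan2(-7.7944,1.4996) = -79.1100°; ψ = atan2(-2.5980,7.5001) = -19.1059°
θ_1 = β − ψ = -60.0042°
θ_3 = φ − θ_1 − θ_2 = -134.9985° (wrapped to (-180°,180°])

-60.004 -59.997 -134.998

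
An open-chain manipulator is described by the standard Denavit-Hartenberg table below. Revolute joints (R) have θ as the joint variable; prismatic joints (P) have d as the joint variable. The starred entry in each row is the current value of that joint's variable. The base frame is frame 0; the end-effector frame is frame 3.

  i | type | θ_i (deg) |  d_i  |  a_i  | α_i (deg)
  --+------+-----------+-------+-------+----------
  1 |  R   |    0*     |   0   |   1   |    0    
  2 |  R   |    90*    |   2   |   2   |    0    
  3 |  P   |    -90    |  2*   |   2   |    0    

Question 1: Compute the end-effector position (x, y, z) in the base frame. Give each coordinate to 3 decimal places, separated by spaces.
3.000 2.000 4.000

after link 1: o_1 = (1.0000, 0.0000, 0.0000)
after link 2: o_2 = (1.0000, 2.0000, 2.0000)
after link 3: o_3 = (3.0000, 2.0000, 4.0000)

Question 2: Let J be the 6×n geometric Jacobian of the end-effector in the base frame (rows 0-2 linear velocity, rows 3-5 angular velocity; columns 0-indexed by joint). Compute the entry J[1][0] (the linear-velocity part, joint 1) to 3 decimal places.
axis z_0 = ẑ; lever o_n−o_0 = (3.0000,2.0000,4.0000)
cross product → J_v[:, 0] = (-2.0000,3.0000,0.0000)
J_ω[:, 0] = z_0
entry J[1][0] = 3.0000

3.000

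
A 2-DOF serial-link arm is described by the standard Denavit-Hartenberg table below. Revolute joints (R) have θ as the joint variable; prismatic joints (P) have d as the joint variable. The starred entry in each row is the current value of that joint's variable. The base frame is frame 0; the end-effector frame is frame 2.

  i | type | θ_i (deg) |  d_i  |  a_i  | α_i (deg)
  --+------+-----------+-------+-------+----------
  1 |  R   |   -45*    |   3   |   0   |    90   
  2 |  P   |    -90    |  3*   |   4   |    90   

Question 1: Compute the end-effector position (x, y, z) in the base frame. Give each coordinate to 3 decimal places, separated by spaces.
after link 1: o_1 = (0.0000, 0.0000, 3.0000)
after link 2: o_2 = (-2.1213, -2.1213, -1.0000)

-2.121 -2.121 -1.000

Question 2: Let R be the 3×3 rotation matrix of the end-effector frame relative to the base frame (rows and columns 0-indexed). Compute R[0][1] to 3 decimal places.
End-effector y-axis (col 1 of R) = (-0.7071,-0.7071,0.0000)
R[0][1] = -0.7071

-0.707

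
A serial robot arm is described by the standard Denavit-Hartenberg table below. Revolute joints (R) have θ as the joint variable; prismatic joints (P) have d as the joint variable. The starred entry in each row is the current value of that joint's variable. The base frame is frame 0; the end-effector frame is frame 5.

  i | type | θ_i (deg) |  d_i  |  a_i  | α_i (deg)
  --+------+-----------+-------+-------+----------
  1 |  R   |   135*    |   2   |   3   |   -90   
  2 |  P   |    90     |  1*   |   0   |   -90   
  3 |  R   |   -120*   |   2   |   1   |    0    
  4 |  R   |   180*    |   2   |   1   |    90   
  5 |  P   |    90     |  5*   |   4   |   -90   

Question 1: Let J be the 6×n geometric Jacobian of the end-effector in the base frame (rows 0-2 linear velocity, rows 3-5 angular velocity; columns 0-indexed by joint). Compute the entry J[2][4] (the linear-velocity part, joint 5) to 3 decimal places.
prismatic axis z_4 = (-0.3536,-0.3536,-0.8660)
J_v[:, 4] = z_4; J_ω[:, 4] = (0,0,0)
entry J[2][4] = -0.8660

-0.866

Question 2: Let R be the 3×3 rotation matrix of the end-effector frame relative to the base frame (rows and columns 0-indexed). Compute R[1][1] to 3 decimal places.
0.354

End-effector y-axis (col 1 of R) = (0.3536,0.3536,0.8660)
R[1][1] = 0.3536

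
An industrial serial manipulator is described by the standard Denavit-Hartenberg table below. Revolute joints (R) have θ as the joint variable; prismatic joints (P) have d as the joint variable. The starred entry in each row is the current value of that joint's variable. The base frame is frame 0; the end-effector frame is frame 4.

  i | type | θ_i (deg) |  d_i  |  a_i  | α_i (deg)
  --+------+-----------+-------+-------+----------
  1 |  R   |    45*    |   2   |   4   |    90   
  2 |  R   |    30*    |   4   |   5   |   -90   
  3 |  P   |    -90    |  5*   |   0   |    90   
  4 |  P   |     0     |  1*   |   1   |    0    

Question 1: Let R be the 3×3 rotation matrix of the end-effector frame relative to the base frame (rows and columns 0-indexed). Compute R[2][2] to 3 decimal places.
-0.500

End-effector z-axis (col 2 of R) = (-0.6124,-0.6124,-0.5000)
R[2][2] = -0.5000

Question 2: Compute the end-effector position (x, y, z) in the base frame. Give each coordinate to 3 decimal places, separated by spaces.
7.046 -0.025 8.330

after link 1: o_1 = (2.8284, 2.8284, 2.0000)
after link 2: o_2 = (8.7187, 3.0619, 4.5000)
after link 3: o_3 = (6.9509, 1.2941, 8.8301)
after link 4: o_4 = (7.0457, -0.0254, 8.3301)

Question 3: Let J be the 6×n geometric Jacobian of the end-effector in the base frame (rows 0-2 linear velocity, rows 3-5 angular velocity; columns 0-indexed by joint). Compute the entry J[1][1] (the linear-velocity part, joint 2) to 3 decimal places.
axis z_1 = (0.7071,-0.7071,0.0000); lever o_n−o_1 = (4.2173,-2.8538,6.3301)
cross product → J_v[:, 1] = (-4.4761,-4.4761,0.9641)
J_ω[:, 1] = z_1
entry J[1][1] = -4.4761

-4.476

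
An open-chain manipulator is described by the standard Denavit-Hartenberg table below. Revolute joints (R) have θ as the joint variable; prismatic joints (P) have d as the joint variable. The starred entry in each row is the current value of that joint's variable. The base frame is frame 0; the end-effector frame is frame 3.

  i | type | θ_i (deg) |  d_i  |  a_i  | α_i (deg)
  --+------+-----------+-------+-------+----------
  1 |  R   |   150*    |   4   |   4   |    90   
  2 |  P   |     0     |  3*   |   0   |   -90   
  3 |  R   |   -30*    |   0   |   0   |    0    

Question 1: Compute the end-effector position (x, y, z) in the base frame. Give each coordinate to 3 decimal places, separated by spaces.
-1.964 4.598 4.000

after link 1: o_1 = (-3.4641, 2.0000, 4.0000)
after link 2: o_2 = (-1.9641, 4.5981, 4.0000)
after link 3: o_3 = (-1.9641, 4.5981, 4.0000)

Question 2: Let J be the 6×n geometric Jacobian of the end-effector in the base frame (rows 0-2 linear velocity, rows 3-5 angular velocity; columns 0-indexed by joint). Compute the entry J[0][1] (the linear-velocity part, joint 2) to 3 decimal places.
prismatic axis z_1 = (0.5000,0.8660,0.0000)
J_v[:, 1] = z_1; J_ω[:, 1] = (0,0,0)
entry J[0][1] = 0.5000

0.500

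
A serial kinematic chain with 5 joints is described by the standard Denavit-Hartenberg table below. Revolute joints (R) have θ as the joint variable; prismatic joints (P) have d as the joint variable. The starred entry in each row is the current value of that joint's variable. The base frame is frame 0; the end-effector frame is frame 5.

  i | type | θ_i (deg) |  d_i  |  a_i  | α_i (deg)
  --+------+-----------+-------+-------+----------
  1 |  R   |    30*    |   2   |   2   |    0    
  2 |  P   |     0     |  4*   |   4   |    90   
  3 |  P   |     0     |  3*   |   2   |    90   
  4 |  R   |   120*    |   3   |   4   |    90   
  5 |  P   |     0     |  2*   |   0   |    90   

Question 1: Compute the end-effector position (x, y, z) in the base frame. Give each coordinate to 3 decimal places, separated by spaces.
after link 1: o_1 = (1.7321, 1.0000, 2.0000)
after link 2: o_2 = (5.1962, 3.0000, 6.0000)
after link 3: o_3 = (8.4282, 1.4019, 6.0000)
after link 4: o_4 = (8.4282, -2.5981, 3.0000)
after link 5: o_5 = (10.4282, -2.5981, 3.0000)

10.428 -2.598 3.000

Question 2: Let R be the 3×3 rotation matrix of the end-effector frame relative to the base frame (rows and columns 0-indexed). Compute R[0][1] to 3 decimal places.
End-effector y-axis (col 1 of R) = (1.0000,0.0000,-0.0000)
R[0][1] = 1.0000

1.000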